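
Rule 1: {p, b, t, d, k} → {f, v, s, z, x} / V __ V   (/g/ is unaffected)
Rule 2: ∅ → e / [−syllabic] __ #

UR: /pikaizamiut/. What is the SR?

Rule 1 (intervocalic spirantization): /k/ is a stop between vowels /i/ and /a/, so it spirantizes to the fricative [x]. /pikaizamiut/ → pixaizamiut.
Rule 2 (final e-epenthesis): the form ends in the consonant /t/, so [e] is inserted word-finally. /pixaizamiut/ → pixaizamiute.

pixaizamiute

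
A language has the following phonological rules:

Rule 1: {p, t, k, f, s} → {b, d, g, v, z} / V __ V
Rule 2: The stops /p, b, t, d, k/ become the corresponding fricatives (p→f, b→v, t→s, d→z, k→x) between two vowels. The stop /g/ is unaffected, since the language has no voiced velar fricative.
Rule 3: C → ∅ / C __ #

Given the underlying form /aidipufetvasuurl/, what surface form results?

aizivuvetvazuur

Rule 1 (intervocalic voicing): /p/ is a voiceless obstruent between vowels /i/ and /u/, so it voices to [b]. /f/ is a voiceless obstruent between vowels /u/ and /e/, so it voices to [v]. /s/ is a voiceless obstruent between vowels /a/ and /u/, so it voices to [z]. /aidipufetvasuurl/ → aidibuvetvazuurl.
Rule 2 (intervocalic spirantization): /d/ is a stop between vowels /i/ and /i/, so it spirantizes to the fricative [z]. /b/ is a stop between vowels /i/ and /u/, so it spirantizes to the fricative [v]. /aidibuvetvazuurl/ → aizivuvetvazuurl.
Rule 3 (final cluster simplification): /l/ is the second consonant of a word-final cluster /rl/, so it deletes. /aizivuvetvazuurl/ → aizivuvetvazuur.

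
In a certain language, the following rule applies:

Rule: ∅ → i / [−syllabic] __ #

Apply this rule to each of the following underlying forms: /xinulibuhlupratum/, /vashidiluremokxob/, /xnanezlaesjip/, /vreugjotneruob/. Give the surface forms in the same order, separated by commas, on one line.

xinulibuhlupratumi, vashidiluremokxobi, xnanezlaesjipi, vreugjotneruobi

/xinulibuhlupratum/: the form ends in the consonant /m/, so [i] is inserted word-finally. → [xinulibuhlupratumi].
/vashidiluremokxob/: the form ends in the consonant /b/, so [i] is inserted word-finally. → [vashidiluremokxobi].
/xnanezlaesjip/: the form ends in the consonant /p/, so [i] is inserted word-finally. → [xnanezlaesjipi].
/vreugjotneruob/: the form ends in the consonant /b/, so [i] is inserted word-finally. → [vreugjotneruobi].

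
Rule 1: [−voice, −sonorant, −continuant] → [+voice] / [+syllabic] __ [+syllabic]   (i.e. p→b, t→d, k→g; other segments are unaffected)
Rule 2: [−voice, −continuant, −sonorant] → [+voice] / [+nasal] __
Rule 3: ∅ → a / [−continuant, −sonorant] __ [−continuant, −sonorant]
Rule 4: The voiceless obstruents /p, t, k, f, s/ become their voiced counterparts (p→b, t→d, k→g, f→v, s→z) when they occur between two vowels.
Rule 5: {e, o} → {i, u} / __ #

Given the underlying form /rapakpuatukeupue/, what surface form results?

Rule 1 (intervocalic voicing): /p/ is a voiceless stop between vowels /a/ and /a/, so it voices to [b]. /t/ is a voiceless stop between vowels /a/ and /u/, so it voices to [d]. /k/ is a voiceless stop between vowels /u/ and /e/, so it voices to [g]. /p/ is a voiceless stop between vowels /u/ and /u/, so it voices to [b]. /rapakpuatukeupue/ → rabakpuadugeubue.
Rule 2 (post-nasal voicing): no segment meets the environment; /rabakpuadugeubue/ is unchanged.
Rule 3 (stop-cluster a-epenthesis): /k/ and /p/ form a stop–stop cluster, so [a] is inserted between them. /rabakpuadugeubue/ → rabakapuadugeubue.
Rule 4 (intervocalic voicing): /k/ is a voiceless obstruent between vowels /a/ and /a/, so it voices to [g]. /p/ is a voiceless obstruent between vowels /a/ and /u/, so it voices to [b]. /rabakapuadugeubue/ → rabagabuadugeubue.
Rule 5 (final vowel raising): /e/ is a mid vowel in word-final position, so it raises to [i]. /rabagabuadugeubue/ → rabagabuadugeubui.

rabagabuadugeubui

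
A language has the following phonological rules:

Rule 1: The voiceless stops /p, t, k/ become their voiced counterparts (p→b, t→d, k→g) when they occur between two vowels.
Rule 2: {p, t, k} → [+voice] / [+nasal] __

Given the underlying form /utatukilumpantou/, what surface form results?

Rule 1 (intervocalic voicing): /t/ is a voiceless stop between vowels /u/ and /a/, so it voices to [d]. /t/ is a voiceless stop between vowels /a/ and /u/, so it voices to [d]. /k/ is a voiceless stop between vowels /u/ and /i/, so it voices to [g]. /utatukilumpantou/ → udadugilumpantou.
Rule 2 (post-nasal voicing): /p/ is a voiceless stop immediately after the nasal /m/, so it voices to [b]. /t/ is a voiceless stop immediately after the nasal /n/, so it voices to [d]. /udadugilumpantou/ → udadugilumbandou.

udadugilumbandou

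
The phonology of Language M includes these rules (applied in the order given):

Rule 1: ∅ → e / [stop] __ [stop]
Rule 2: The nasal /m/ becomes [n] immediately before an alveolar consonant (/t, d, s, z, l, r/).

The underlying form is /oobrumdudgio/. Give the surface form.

oobrundudegio

Rule 1 (stop-cluster e-epenthesis): /d/ and /g/ form a stop–stop cluster, so [e] is inserted between them. /oobrumdudgio/ → oobrumdudegio.
Rule 2 (nasal place assimilation): /m/ precedes the alveolar consonant /d/, so it assimilates in place to [n]. /oobrumdudegio/ → oobrundudegio.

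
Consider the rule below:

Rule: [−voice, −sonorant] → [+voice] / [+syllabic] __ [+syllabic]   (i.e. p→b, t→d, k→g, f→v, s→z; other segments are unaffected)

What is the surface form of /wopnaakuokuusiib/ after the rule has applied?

wopnaaguoguuziib

Scanning /wopnaakuokuusiib/: /p/ at position 3 is not in the conditioning environment; /k/ is a voiceless obstruent between vowels /a/ and /u/, so it voices to [g]; /k/ is a voiceless obstruent between vowels /o/ and /u/, so it voices to [g]; /s/ is a voiceless obstruent between vowels /u/ and /i/, so it voices to [z].
Result: [wopnaaguoguuziib].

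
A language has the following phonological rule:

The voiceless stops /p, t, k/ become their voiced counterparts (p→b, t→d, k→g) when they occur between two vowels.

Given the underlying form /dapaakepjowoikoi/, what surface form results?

dabaagepjowoigoi

Scanning /dapaakepjowoikoi/: /p/ is a voiceless stop between vowels /a/ and /a/, so it voices to [b]; /k/ is a voiceless stop between vowels /a/ and /e/, so it voices to [g]; /p/ at position 8 is not in the conditioning environment; /k/ is a voiceless stop between vowels /i/ and /o/, so it voices to [g].
Result: [dabaagepjowoigoi].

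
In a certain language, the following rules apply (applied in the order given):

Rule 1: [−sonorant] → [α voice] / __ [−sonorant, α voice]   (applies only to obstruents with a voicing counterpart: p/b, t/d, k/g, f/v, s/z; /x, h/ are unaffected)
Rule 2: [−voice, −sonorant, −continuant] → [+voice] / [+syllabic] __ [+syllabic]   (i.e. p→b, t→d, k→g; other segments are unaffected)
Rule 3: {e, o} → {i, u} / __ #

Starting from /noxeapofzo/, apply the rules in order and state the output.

Rule 1 (regressive voicing assimilation): /f/ precedes the voiced obstruent /z/, so it voices to [v] by assimilation. /noxeapofzo/ → noxeapovzo.
Rule 2 (intervocalic voicing): /p/ is a voiceless stop between vowels /a/ and /o/, so it voices to [b]. /noxeapovzo/ → noxeabovzo.
Rule 3 (final vowel raising): /o/ is a mid vowel in word-final position, so it raises to [u]. /noxeabovzo/ → noxeabovzu.

noxeabovzu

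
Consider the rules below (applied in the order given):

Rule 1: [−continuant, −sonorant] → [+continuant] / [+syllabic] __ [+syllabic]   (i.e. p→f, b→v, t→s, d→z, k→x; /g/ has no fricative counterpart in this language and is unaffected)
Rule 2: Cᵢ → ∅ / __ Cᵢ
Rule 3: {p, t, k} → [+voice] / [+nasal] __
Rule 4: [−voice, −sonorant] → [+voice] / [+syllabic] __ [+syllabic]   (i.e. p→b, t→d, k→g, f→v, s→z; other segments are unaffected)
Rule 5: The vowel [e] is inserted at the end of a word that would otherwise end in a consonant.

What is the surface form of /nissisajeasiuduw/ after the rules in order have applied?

nizizajeaziuzuwe

Rule 1 (intervocalic spirantization): /d/ is a stop between vowels /u/ and /u/, so it spirantizes to the fricative [z]. /nissisajeasiuduw/ → nissisajeasiuzuw.
Rule 2 (degemination): /ss/ is a geminate; the first /s/ deletes. /nissisajeasiuzuw/ → nisisajeasiuzuw.
Rule 3 (post-nasal voicing): no segment meets the environment; /nisisajeasiuzuw/ is unchanged.
Rule 4 (intervocalic voicing): /s/ is a voiceless obstruent between vowels /i/ and /i/, so it voices to [z]. /s/ is a voiceless obstruent between vowels /i/ and /a/, so it voices to [z]. /s/ is a voiceless obstruent between vowels /a/ and /i/, so it voices to [z]. /nisisajeasiuzuw/ → nizizajeaziuzuw.
Rule 5 (final e-epenthesis): the form ends in the consonant /w/, so [e] is inserted word-finally. /nizizajeaziuzuw/ → nizizajeaziuzuwe.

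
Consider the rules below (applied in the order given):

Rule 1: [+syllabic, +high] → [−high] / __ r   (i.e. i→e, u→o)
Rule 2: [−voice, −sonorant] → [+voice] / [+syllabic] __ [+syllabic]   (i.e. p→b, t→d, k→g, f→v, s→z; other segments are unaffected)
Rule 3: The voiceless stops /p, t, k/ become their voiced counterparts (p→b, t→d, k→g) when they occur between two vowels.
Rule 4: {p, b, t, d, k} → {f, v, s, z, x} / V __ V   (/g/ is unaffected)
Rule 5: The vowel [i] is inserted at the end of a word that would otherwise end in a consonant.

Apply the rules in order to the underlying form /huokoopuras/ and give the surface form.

Rule 1 (pre-rhotic lowering): /u/ is a high vowel immediately before /r/, so it lowers to [o]. /huokoopuras/ → huokooporas.
Rule 2 (intervocalic voicing): /k/ is a voiceless obstruent between vowels /o/ and /o/, so it voices to [g]. /p/ is a voiceless obstruent between vowels /o/ and /o/, so it voices to [b]. /huokooporas/ → huogooboras.
Rule 3 (intervocalic voicing): no segment meets the environment; /huogooboras/ is unchanged.
Rule 4 (intervocalic spirantization): /b/ is a stop between vowels /o/ and /o/, so it spirantizes to the fricative [v]. /huogooboras/ → huogoovoras.
Rule 5 (final i-epenthesis): the form ends in the consonant /s/, so [i] is inserted word-finally. /huogoovoras/ → huogoovorasi.

huogoovorasi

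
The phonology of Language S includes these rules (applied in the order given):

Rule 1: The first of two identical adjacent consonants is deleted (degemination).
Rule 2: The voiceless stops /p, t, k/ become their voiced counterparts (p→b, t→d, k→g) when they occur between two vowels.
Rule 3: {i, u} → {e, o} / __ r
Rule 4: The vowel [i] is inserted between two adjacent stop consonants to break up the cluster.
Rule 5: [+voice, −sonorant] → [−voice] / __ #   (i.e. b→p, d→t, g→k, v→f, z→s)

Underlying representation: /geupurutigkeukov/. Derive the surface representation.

Rule 1 (degemination): no segment meets the environment; /geupurutigkeukov/ is unchanged.
Rule 2 (intervocalic voicing): /p/ is a voiceless stop between vowels /u/ and /u/, so it voices to [b]. /t/ is a voiceless stop between vowels /u/ and /i/, so it voices to [d]. /k/ is a voiceless stop between vowels /u/ and /o/, so it voices to [g]. /geupurutigkeukov/ → geuburudigkeugov.
Rule 3 (pre-rhotic lowering): /u/ is a high vowel immediately before /r/, so it lowers to [o]. /geuburudigkeugov/ → geuborudigkeugov.
Rule 4 (stop-cluster i-epenthesis): /g/ and /k/ form a stop–stop cluster, so [i] is inserted between them. /geuborudigkeugov/ → geuborudigikeugov.
Rule 5 (final devoicing): /v/ is a voiced obstruent in word-final position, so it devoices to [f]. /geuborudigikeugov/ → geuborudigikeugof.

geuborudigikeugof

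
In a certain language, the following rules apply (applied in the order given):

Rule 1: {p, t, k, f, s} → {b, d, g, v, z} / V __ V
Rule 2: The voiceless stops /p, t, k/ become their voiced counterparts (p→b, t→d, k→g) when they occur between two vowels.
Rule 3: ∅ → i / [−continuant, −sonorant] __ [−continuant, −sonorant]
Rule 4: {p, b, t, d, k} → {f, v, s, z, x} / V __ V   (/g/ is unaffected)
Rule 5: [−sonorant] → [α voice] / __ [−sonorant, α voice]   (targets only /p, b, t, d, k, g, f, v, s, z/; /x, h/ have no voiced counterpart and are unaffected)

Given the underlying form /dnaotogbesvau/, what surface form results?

Rule 1 (intervocalic voicing): /t/ is a voiceless obstruent between vowels /o/ and /o/, so it voices to [d]. /dnaotogbesvau/ → dnaodogbesvau.
Rule 2 (intervocalic voicing): no segment meets the environment; /dnaodogbesvau/ is unchanged.
Rule 3 (stop-cluster i-epenthesis): /g/ and /b/ form a stop–stop cluster, so [i] is inserted between them. /dnaodogbesvau/ → dnaodogibesvau.
Rule 4 (intervocalic spirantization): /d/ is a stop between vowels /o/ and /o/, so it spirantizes to the fricative [z]. /b/ is a stop between vowels /i/ and /e/, so it spirantizes to the fricative [v]. /dnaodogibesvau/ → dnaozogivesvau.
Rule 5 (regressive voicing assimilation): /s/ precedes the voiced obstruent /v/, so it voices to [z] by assimilation. /dnaozogivesvau/ → dnaozogivezvau.

dnaozogivezvau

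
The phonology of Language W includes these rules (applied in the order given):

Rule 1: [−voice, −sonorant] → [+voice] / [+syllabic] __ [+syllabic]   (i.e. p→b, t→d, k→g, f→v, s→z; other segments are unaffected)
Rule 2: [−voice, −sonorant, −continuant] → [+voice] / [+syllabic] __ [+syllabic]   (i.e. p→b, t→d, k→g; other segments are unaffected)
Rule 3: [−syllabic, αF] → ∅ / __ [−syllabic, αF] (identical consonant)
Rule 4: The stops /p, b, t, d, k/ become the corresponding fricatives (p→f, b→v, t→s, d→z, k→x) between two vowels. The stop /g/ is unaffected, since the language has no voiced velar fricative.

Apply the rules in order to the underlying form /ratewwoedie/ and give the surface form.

Rule 1 (intervocalic voicing): /t/ is a voiceless obstruent between vowels /a/ and /e/, so it voices to [d]. /ratewwoedie/ → radewwoedie.
Rule 2 (intervocalic voicing): no segment meets the environment; /radewwoedie/ is unchanged.
Rule 3 (degemination): /ww/ is a geminate; the first /w/ deletes. /radewwoedie/ → radewoedie.
Rule 4 (intervocalic spirantization): /d/ is a stop between vowels /a/ and /e/, so it spirantizes to the fricative [z]. /d/ is a stop between vowels /e/ and /i/, so it spirantizes to the fricative [z]. /radewoedie/ → razewoezie.

razewoezie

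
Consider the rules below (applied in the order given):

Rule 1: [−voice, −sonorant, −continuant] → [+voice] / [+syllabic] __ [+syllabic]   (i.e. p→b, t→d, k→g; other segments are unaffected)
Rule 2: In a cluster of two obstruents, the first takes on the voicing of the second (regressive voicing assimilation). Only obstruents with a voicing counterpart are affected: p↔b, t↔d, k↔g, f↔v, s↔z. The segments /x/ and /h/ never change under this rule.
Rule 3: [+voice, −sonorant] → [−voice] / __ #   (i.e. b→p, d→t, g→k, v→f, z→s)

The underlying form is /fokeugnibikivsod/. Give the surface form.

Rule 1 (intervocalic voicing): /k/ is a voiceless stop between vowels /o/ and /e/, so it voices to [g]. /k/ is a voiceless stop between vowels /i/ and /i/, so it voices to [g]. /fokeugnibikivsod/ → fogeugnibigivsod.
Rule 2 (regressive voicing assimilation): /v/ precedes the voiceless obstruent /s/, so it devoices to [f] by assimilation. /fogeugnibigivsod/ → fogeugnibigifsod.
Rule 3 (final devoicing): /d/ is a voiced obstruent in word-final position, so it devoices to [t]. /fogeugnibigifsod/ → fogeugnibigifsot.

fogeugnibigifsot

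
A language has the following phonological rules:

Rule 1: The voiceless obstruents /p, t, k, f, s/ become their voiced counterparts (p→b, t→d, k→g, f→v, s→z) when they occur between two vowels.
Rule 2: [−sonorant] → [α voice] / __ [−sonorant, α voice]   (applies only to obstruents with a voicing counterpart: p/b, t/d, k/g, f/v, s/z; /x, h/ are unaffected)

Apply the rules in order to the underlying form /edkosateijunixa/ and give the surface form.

Rule 1 (intervocalic voicing): /s/ is a voiceless obstruent between vowels /o/ and /a/, so it voices to [z]. /t/ is a voiceless obstruent between vowels /a/ and /e/, so it voices to [d]. /edkosateijunixa/ → edkozadeijunixa.
Rule 2 (regressive voicing assimilation): /d/ precedes the voiceless obstruent /k/, so it devoices to [t] by assimilation. /edkozadeijunixa/ → etkozadeijunixa.

etkozadeijunixa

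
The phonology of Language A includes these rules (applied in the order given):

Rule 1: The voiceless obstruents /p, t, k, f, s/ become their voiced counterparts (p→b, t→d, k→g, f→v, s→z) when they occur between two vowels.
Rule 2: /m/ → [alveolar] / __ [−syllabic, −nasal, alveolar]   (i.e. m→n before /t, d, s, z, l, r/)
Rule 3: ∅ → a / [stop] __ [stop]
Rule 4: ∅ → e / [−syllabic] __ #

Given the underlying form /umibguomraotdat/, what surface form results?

umibaguonraotadate

Rule 1 (intervocalic voicing): no segment meets the environment; /umibguomraotdat/ is unchanged.
Rule 2 (nasal place assimilation): /m/ precedes the alveolar consonant /r/, so it assimilates in place to [n]. /umibguomraotdat/ → umibguonraotdat.
Rule 3 (stop-cluster a-epenthesis): /b/ and /g/ form a stop–stop cluster, so [a] is inserted between them. /t/ and /d/ form a stop–stop cluster, so [a] is inserted between them. /umibguonraotdat/ → umibaguonraotadat.
Rule 4 (final e-epenthesis): the form ends in the consonant /t/, so [e] is inserted word-finally. /umibaguonraotadat/ → umibaguonraotadate.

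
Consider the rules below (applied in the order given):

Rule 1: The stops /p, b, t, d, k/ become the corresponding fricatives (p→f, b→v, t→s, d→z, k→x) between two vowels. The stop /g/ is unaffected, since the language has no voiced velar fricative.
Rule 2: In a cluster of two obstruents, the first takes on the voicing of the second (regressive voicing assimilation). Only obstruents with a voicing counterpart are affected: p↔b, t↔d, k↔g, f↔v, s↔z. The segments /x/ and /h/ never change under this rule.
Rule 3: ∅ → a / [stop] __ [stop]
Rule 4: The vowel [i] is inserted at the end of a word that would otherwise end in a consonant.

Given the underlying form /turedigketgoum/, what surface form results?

turezikakedagoumi

Rule 1 (intervocalic spirantization): /d/ is a stop between vowels /e/ and /i/, so it spirantizes to the fricative [z]. /turedigketgoum/ → turezigketgoum.
Rule 2 (regressive voicing assimilation): /g/ precedes the voiceless obstruent /k/, so it devoices to [k] by assimilation. /t/ precedes the voiced obstruent /g/, so it voices to [d] by assimilation. /turezigketgoum/ → turezikkedgoum.
Rule 3 (stop-cluster a-epenthesis): /k/ and /k/ form a stop–stop cluster, so [a] is inserted between them. /d/ and /g/ form a stop–stop cluster, so [a] is inserted between them. /turezikkedgoum/ → turezikakedagoum.
Rule 4 (final i-epenthesis): the form ends in the consonant /m/, so [i] is inserted word-finally. /turezikakedagoum/ → turezikakedagoumi.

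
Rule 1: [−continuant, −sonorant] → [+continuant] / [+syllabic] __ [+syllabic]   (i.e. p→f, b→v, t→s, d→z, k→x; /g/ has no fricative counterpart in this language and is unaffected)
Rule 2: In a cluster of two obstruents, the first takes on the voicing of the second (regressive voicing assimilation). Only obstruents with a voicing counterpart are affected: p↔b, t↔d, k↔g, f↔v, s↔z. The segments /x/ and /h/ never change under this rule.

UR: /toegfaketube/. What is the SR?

Rule 1 (intervocalic spirantization): /k/ is a stop between vowels /a/ and /e/, so it spirantizes to the fricative [x]. /t/ is a stop between vowels /e/ and /u/, so it spirantizes to the fricative [s]. /b/ is a stop between vowels /u/ and /e/, so it spirantizes to the fricative [v]. /toegfaketube/ → toegfaxesuve.
Rule 2 (regressive voicing assimilation): /g/ precedes the voiceless obstruent /f/, so it devoices to [k] by assimilation. /toegfaxesuve/ → toekfaxesuve.

toekfaxesuve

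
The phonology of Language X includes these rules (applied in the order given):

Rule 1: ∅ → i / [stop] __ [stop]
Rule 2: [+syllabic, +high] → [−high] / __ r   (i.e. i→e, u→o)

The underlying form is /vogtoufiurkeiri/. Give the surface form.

vogitoufiorkeeri

Rule 1 (stop-cluster i-epenthesis): /g/ and /t/ form a stop–stop cluster, so [i] is inserted between them. /vogtoufiurkeiri/ → vogitoufiurkeiri.
Rule 2 (pre-rhotic lowering): /u/ is a high vowel immediately before /r/, so it lowers to [o]. /i/ is a high vowel immediately before /r/, so it lowers to [e]. /vogitoufiurkeiri/ → vogitoufiorkeeri.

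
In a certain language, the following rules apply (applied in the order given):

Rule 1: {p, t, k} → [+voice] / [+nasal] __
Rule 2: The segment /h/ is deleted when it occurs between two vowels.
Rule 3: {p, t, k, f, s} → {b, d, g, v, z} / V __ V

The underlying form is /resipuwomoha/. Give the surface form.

rezibuwomoa

Rule 1 (post-nasal voicing): no segment meets the environment; /resipuwomoha/ is unchanged.
Rule 2 (intervocalic h-deletion): /h/ occurs between vowels /o/ and /a/, so it deletes. /resipuwomoha/ → resipuwomoa.
Rule 3 (intervocalic voicing): /s/ is a voiceless obstruent between vowels /e/ and /i/, so it voices to [z]. /p/ is a voiceless obstruent between vowels /i/ and /u/, so it voices to [b]. /resipuwomoa/ → rezibuwomoa.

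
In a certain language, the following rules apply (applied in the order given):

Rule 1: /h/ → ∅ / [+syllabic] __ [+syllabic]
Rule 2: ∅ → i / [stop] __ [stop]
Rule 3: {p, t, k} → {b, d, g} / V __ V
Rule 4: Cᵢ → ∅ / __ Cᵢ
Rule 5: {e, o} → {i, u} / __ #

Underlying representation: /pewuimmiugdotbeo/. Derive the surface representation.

Rule 1 (intervocalic h-deletion): no segment meets the environment; /pewuimmiugdotbeo/ is unchanged.
Rule 2 (stop-cluster i-epenthesis): /g/ and /d/ form a stop–stop cluster, so [i] is inserted between them. /t/ and /b/ form a stop–stop cluster, so [i] is inserted between them. /pewuimmiugdotbeo/ → pewuimmiugidotibeo.
Rule 3 (intervocalic voicing): /t/ is a voiceless stop between vowels /o/ and /i/, so it voices to [d]. /pewuimmiugidotibeo/ → pewuimmiugidodibeo.
Rule 4 (degemination): /mm/ is a geminate; the first /m/ deletes. /pewuimmiugidodibeo/ → pewuimiugidodibeo.
Rule 5 (final vowel raising): /o/ is a mid vowel in word-final position, so it raises to [u]. /pewuimiugidodibeo/ → pewuimiugidodibeu.

pewuimiugidodibeu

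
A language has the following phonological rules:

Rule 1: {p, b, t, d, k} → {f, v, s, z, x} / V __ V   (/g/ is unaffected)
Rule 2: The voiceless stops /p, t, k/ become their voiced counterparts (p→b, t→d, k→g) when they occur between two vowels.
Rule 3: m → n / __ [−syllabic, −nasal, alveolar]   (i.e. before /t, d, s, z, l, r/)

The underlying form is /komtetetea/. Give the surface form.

Rule 1 (intervocalic spirantization): /t/ is a stop between vowels /e/ and /e/, so it spirantizes to the fricative [s]. /t/ is a stop between vowels /e/ and /e/, so it spirantizes to the fricative [s]. /komtetetea/ → komtesesea.
Rule 2 (intervocalic voicing): no segment meets the environment; /komtesesea/ is unchanged.
Rule 3 (nasal place assimilation): /m/ precedes the alveolar consonant /t/, so it assimilates in place to [n]. /komtesesea/ → kontesesea.

kontesesea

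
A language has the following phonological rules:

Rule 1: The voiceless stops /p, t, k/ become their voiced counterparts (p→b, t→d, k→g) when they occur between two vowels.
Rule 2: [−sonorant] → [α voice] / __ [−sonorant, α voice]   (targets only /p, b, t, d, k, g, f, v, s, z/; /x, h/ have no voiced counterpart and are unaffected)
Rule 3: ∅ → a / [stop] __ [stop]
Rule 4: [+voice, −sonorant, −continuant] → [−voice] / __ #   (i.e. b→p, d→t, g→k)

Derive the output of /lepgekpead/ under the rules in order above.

lebagekapeat

Rule 1 (intervocalic voicing): no segment meets the environment; /lepgekpead/ is unchanged.
Rule 2 (regressive voicing assimilation): /p/ precedes the voiced obstruent /g/, so it voices to [b] by assimilation. /lepgekpead/ → lebgekpead.
Rule 3 (stop-cluster a-epenthesis): /b/ and /g/ form a stop–stop cluster, so [a] is inserted between them. /k/ and /p/ form a stop–stop cluster, so [a] is inserted between them. /lebgekpead/ → lebagekapead.
Rule 4 (final devoicing): /d/ is a voiced stop in word-final position, so it devoices to [t]. /lebagekapead/ → lebagekapeat.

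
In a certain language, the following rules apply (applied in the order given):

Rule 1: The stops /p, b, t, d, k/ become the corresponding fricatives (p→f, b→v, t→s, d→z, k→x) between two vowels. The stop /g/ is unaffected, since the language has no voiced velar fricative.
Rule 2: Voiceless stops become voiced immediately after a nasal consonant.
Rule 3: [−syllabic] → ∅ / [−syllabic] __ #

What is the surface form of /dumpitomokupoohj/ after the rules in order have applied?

Rule 1 (intervocalic spirantization): /t/ is a stop between vowels /i/ and /o/, so it spirantizes to the fricative [s]. /k/ is a stop between vowels /o/ and /u/, so it spirantizes to the fricative [x]. /p/ is a stop between vowels /u/ and /o/, so it spirantizes to the fricative [f]. /dumpitomokupoohj/ → dumpisomoxufoohj.
Rule 2 (post-nasal voicing): /p/ is a voiceless stop immediately after the nasal /m/, so it voices to [b]. /dumpisomoxufoohj/ → dumbisomoxufoohj.
Rule 3 (final cluster simplification): /j/ is the second consonant of a word-final cluster /hj/, so it deletes. /dumbisomoxufoohj/ → dumbisomoxufooh.

dumbisomoxufooh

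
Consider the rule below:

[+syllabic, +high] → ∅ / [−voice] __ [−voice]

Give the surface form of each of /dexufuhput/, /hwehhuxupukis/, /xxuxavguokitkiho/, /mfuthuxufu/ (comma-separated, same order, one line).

/dexufuhput/: /u/ is a high vowel flanked by voiceless consonants /x/ and /f/, so it deletes. /u/ is a high vowel flanked by voiceless consonants /f/ and /h/, so it deletes. /u/ is a high vowel flanked by voiceless consonants /p/ and /t/, so it deletes. → [dexfhpt].
/hwehhuxupukis/: /u/ is a high vowel flanked by voiceless consonants /h/ and /x/, so it deletes. /u/ is a high vowel flanked by voiceless consonants /x/ and /p/, so it deletes. /u/ is a high vowel flanked by voiceless consonants /p/ and /k/, so it deletes. /i/ is a high vowel flanked by voiceless consonants /k/ and /s/, so it deletes. → [hwehhxpks].
/xxuxavguokitkiho/: /u/ is a high vowel flanked by voiceless consonants /x/ and /x/, so it deletes. /i/ is a high vowel flanked by voiceless consonants /k/ and /t/, so it deletes. /i/ is a high vowel flanked by voiceless consonants /k/ and /h/, so it deletes. → [xxxavguoktkho].
/mfuthuxufu/: /u/ is a high vowel flanked by voiceless consonants /f/ and /t/, so it deletes. /u/ is a high vowel flanked by voiceless consonants /h/ and /x/, so it deletes. /u/ is a high vowel flanked by voiceless consonants /x/ and /f/, so it deletes. → [mfthxfu].

dexfhpt, hwehhxpks, xxxavguoktkho, mfthxfu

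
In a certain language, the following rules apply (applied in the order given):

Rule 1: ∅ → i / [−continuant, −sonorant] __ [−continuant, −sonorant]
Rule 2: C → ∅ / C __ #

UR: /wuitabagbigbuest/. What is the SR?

Rule 1 (stop-cluster i-epenthesis): /g/ and /b/ form a stop–stop cluster, so [i] is inserted between them. /g/ and /b/ form a stop–stop cluster, so [i] is inserted between them. /wuitabagbigbuest/ → wuitabagibigibuest.
Rule 2 (final cluster simplification): /t/ is the second consonant of a word-final cluster /st/, so it deletes. /wuitabagibigibuest/ → wuitabagibigibues.

wuitabagibigibues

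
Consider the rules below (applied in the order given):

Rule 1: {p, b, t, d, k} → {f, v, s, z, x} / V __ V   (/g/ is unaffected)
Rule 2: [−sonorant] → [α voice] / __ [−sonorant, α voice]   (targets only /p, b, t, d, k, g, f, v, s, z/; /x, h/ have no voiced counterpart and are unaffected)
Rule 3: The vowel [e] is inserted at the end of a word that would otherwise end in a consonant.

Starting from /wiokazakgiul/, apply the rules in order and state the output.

Rule 1 (intervocalic spirantization): /k/ is a stop between vowels /o/ and /a/, so it spirantizes to the fricative [x]. /wiokazakgiul/ → wioxazakgiul.
Rule 2 (regressive voicing assimilation): /k/ precedes the voiced obstruent /g/, so it voices to [g] by assimilation. /wioxazakgiul/ → wioxazaggiul.
Rule 3 (final e-epenthesis): the form ends in the consonant /l/, so [e] is inserted word-finally. /wioxazaggiul/ → wioxazaggiule.

wioxazaggiule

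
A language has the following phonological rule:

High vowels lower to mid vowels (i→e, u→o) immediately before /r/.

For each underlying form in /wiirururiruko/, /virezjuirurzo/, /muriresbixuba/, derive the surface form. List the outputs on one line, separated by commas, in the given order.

/wiirururiruko/: /i/ is a high vowel immediately before /r/, so it lowers to [e]. /u/ is a high vowel immediately before /r/, so it lowers to [o]. /u/ is a high vowel immediately before /r/, so it lowers to [o]. /i/ is a high vowel immediately before /r/, so it lowers to [e]. → [wierororeruko].
/virezjuirurzo/: /i/ is a high vowel immediately before /r/, so it lowers to [e]. /i/ is a high vowel immediately before /r/, so it lowers to [e]. /u/ is a high vowel immediately before /r/, so it lowers to [o]. → [verezjuerorzo].
/muriresbixuba/: /u/ is a high vowel immediately before /r/, so it lowers to [o]. /i/ is a high vowel immediately before /r/, so it lowers to [e]. → [moreresbixuba].

wierororeruko, verezjuerorzo, moreresbixuba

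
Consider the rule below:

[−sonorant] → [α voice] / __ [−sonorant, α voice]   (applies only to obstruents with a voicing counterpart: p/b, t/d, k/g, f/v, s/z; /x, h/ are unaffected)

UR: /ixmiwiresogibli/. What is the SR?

ixmiwiresogibli

No segment of /ixmiwiresogibli/ meets the structural description of the rule, so the form surfaces unchanged.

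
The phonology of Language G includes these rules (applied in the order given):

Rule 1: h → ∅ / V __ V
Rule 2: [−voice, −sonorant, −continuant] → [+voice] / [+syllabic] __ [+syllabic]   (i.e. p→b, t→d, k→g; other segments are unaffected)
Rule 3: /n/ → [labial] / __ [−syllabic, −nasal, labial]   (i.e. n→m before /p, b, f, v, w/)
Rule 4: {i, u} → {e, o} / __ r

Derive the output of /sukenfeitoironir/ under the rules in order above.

sugemfeidoeroner

Rule 1 (intervocalic h-deletion): no segment meets the environment; /sukenfeitoironir/ is unchanged.
Rule 2 (intervocalic voicing): /k/ is a voiceless stop between vowels /u/ and /e/, so it voices to [g]. /t/ is a voiceless stop between vowels /i/ and /o/, so it voices to [d]. /sukenfeitoironir/ → sugenfeidoironir.
Rule 3 (nasal place assimilation): /n/ precedes the labial consonant /f/, so it assimilates in place to [m]. /sugenfeidoironir/ → sugemfeidoironir.
Rule 4 (pre-rhotic lowering): /i/ is a high vowel immediately before /r/, so it lowers to [e]. /i/ is a high vowel immediately before /r/, so it lowers to [e]. /sugemfeidoironir/ → sugemfeidoeroner.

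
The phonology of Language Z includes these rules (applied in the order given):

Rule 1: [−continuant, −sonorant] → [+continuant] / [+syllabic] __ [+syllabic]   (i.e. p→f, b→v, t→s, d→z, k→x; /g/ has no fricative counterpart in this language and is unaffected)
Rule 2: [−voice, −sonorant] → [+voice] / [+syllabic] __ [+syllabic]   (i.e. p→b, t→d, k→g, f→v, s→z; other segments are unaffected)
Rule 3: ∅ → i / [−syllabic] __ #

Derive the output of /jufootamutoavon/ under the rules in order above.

Rule 1 (intervocalic spirantization): /t/ is a stop between vowels /o/ and /a/, so it spirantizes to the fricative [s]. /t/ is a stop between vowels /u/ and /o/, so it spirantizes to the fricative [s]. /jufootamutoavon/ → jufoosamusoavon.
Rule 2 (intervocalic voicing): /f/ is a voiceless obstruent between vowels /u/ and /o/, so it voices to [v]. /s/ is a voiceless obstruent between vowels /o/ and /a/, so it voices to [z]. /s/ is a voiceless obstruent between vowels /u/ and /o/, so it voices to [z]. /jufoosamusoavon/ → juvoozamuzoavon.
Rule 3 (final i-epenthesis): the form ends in the consonant /n/, so [i] is inserted word-finally. /juvoozamuzoavon/ → juvoozamuzoavoni.

juvoozamuzoavoni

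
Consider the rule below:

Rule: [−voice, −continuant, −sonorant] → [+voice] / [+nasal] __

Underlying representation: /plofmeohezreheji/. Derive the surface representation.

plofmeohezreheji

No segment of /plofmeohezreheji/ meets the structural description of the rule, so the form surfaces unchanged.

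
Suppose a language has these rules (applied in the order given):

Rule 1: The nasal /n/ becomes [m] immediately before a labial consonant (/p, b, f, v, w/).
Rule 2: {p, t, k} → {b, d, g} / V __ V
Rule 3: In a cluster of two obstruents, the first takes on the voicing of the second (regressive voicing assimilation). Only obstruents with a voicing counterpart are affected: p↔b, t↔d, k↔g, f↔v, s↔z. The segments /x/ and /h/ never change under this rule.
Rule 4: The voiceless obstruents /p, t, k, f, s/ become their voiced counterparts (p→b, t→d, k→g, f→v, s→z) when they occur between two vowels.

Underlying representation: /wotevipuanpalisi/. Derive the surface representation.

Rule 1 (nasal place assimilation): /n/ precedes the labial consonant /p/, so it assimilates in place to [m]. /wotevipuanpalisi/ → wotevipuampalisi.
Rule 2 (intervocalic voicing): /t/ is a voiceless stop between vowels /o/ and /e/, so it voices to [d]. /p/ is a voiceless stop between vowels /i/ and /u/, so it voices to [b]. /wotevipuampalisi/ → wodevibuampalisi.
Rule 3 (regressive voicing assimilation): no segment meets the environment; /wodevibuampalisi/ is unchanged.
Rule 4 (intervocalic voicing): /s/ is a voiceless obstruent between vowels /i/ and /i/, so it voices to [z]. /wodevibuampalisi/ → wodevibuampalizi.

wodevibuampalizi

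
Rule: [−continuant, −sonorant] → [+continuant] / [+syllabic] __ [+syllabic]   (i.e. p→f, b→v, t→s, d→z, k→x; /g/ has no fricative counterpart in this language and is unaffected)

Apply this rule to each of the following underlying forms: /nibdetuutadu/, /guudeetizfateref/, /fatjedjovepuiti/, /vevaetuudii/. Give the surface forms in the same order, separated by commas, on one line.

nibdesuusazu, guuzeesizfaseref, fatjedjovefuisi, vevaesuuzii

/nibdetuutadu/: /t/ is a stop between vowels /e/ and /u/, so it spirantizes to the fricative [s]. /t/ is a stop between vowels /u/ and /a/, so it spirantizes to the fricative [s]. /d/ is a stop between vowels /a/ and /u/, so it spirantizes to the fricative [z]. → [nibdesuusazu].
/guudeetizfateref/: /d/ is a stop between vowels /u/ and /e/, so it spirantizes to the fricative [z]. /t/ is a stop between vowels /e/ and /i/, so it spirantizes to the fricative [s]. /t/ is a stop between vowels /a/ and /e/, so it spirantizes to the fricative [s]. → [guuzeesizfaseref].
/fatjedjovepuiti/: /p/ is a stop between vowels /e/ and /u/, so it spirantizes to the fricative [f]. /t/ is a stop between vowels /i/ and /i/, so it spirantizes to the fricative [s]. → [fatjedjovefuisi].
/vevaetuudii/: /t/ is a stop between vowels /e/ and /u/, so it spirantizes to the fricative [s]. /d/ is a stop between vowels /u/ and /i/, so it spirantizes to the fricative [z]. → [vevaesuuzii].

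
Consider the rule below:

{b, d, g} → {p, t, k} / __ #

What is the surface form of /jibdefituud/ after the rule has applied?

/d/ is a voiced stop in word-final position, so it devoices to [t].
The other instances of /b/, /d/ do not occur in the required environment and remain unchanged.
Surface form: [jibdefituut].

jibdefituut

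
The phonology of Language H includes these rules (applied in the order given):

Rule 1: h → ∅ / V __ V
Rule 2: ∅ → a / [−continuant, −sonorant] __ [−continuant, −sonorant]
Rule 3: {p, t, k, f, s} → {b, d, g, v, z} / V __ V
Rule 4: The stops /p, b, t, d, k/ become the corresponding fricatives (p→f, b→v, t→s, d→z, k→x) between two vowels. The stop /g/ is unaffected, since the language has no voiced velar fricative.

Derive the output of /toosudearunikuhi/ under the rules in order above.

toozuzearunigui

Rule 1 (intervocalic h-deletion): /h/ occurs between vowels /u/ and /i/, so it deletes. /toosudearunikuhi/ → toosudearunikui.
Rule 2 (stop-cluster a-epenthesis): no segment meets the environment; /toosudearunikui/ is unchanged.
Rule 3 (intervocalic voicing): /s/ is a voiceless obstruent between vowels /o/ and /u/, so it voices to [z]. /k/ is a voiceless obstruent between vowels /i/ and /u/, so it voices to [g]. /toosudearunikui/ → toozudearunigui.
Rule 4 (intervocalic spirantization): /d/ is a stop between vowels /u/ and /e/, so it spirantizes to the fricative [z]. /toozudearunigui/ → toozuzearunigui.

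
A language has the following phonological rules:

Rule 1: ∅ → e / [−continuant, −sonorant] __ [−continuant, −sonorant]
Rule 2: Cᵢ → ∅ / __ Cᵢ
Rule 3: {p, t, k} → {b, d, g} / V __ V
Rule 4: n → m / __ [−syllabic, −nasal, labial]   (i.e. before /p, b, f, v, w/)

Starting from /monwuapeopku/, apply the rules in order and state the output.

momwuabeobegu

Rule 1 (stop-cluster e-epenthesis): /p/ and /k/ form a stop–stop cluster, so [e] is inserted between them. /monwuapeopku/ → monwuapeopeku.
Rule 2 (degemination): no segment meets the environment; /monwuapeopeku/ is unchanged.
Rule 3 (intervocalic voicing): /p/ is a voiceless stop between vowels /a/ and /e/, so it voices to [b]. /p/ is a voiceless stop between vowels /o/ and /e/, so it voices to [b]. /k/ is a voiceless stop between vowels /e/ and /u/, so it voices to [g]. /monwuapeopeku/ → monwuabeobegu.
Rule 4 (nasal place assimilation): /n/ precedes the labial consonant /w/, so it assimilates in place to [m]. /monwuabeobegu/ → momwuabeobegu.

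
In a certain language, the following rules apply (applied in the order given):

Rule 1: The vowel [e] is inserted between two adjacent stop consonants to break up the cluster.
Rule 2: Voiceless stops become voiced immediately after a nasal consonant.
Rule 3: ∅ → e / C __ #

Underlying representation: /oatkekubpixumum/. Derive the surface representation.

Rule 1 (stop-cluster e-epenthesis): /t/ and /k/ form a stop–stop cluster, so [e] is inserted between them. /b/ and /p/ form a stop–stop cluster, so [e] is inserted between them. /oatkekubpixumum/ → oatekekubepixumum.
Rule 2 (post-nasal voicing): no segment meets the environment; /oatekekubepixumum/ is unchanged.
Rule 3 (final e-epenthesis): the form ends in the consonant /m/, so [e] is inserted word-finally. /oatekekubepixumum/ → oatekekubepixumume.

oatekekubepixumume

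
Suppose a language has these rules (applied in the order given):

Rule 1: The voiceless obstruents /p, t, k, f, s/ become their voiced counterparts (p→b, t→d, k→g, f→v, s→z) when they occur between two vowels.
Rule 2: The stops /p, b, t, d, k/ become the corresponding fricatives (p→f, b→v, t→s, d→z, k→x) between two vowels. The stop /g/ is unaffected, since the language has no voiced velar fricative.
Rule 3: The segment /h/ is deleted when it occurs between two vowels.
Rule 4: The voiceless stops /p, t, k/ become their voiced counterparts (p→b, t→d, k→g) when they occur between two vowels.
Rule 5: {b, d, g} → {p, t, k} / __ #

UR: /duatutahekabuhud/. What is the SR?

duazuzaegavuut

Rule 1 (intervocalic voicing): /t/ is a voiceless obstruent between vowels /a/ and /u/, so it voices to [d]. /t/ is a voiceless obstruent between vowels /u/ and /a/, so it voices to [d]. /k/ is a voiceless obstruent between vowels /e/ and /a/, so it voices to [g]. /duatutahekabuhud/ → duadudahegabuhud.
Rule 2 (intervocalic spirantization): /d/ is a stop between vowels /a/ and /u/, so it spirantizes to the fricative [z]. /d/ is a stop between vowels /u/ and /a/, so it spirantizes to the fricative [z]. /b/ is a stop between vowels /a/ and /u/, so it spirantizes to the fricative [v]. /duadudahegabuhud/ → duazuzahegavuhud.
Rule 3 (intervocalic h-deletion): /h/ occurs between vowels /a/ and /e/, so it deletes. /h/ occurs between vowels /u/ and /u/, so it deletes. /duazuzahegavuhud/ → duazuzaegavuud.
Rule 4 (intervocalic voicing): no segment meets the environment; /duazuzaegavuud/ is unchanged.
Rule 5 (final devoicing): /d/ is a voiced stop in word-final position, so it devoices to [t]. /duazuzaegavuud/ → duazuzaegavuut.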